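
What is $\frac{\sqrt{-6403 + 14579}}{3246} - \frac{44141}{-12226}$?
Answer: $\frac{44141}{12226} + \frac{2 \sqrt{511}}{1623} \approx 3.6383$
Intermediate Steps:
$\frac{\sqrt{-6403 + 14579}}{3246} - \frac{44141}{-12226} = \sqrt{8176} \cdot \frac{1}{3246} - - \frac{44141}{12226} = 4 \sqrt{511} \cdot \frac{1}{3246} + \frac{44141}{12226} = \frac{2 \sqrt{511}}{1623} + \frac{44141}{12226} = \frac{44141}{12226} + \frac{2 \sqrt{511}}{1623}$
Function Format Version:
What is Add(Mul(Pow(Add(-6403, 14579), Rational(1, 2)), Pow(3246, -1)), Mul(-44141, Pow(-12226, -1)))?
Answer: Add(Rational(44141, 12226), Mul(Rational(2, 1623), Pow(511, Rational(1, 2)))) ≈ 3.6383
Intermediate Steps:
Add(Mul(Pow(Add(-6403, 14579), Rational(1, 2)), Pow(3246, -1)), Mul(-44141, Pow(-12226, -1))) = Add(Mul(Pow(8176, Rational(1, 2)), Rational(1, 3246)), Mul(-44141, Rational(-1, 12226))) = Add(Mul(Mul(4, Pow(511, Rational(1, 2))), Rational(1, 3246)), Rational(44141, 12226)) = Add(Mul(Rational(2, 1623), Pow(511, Rational(1, 2))), Rational(44141, 12226)) = Add(Rational(44141, 12226), Mul(Rational(2, 1623), Pow(511, Rational(1, 2))))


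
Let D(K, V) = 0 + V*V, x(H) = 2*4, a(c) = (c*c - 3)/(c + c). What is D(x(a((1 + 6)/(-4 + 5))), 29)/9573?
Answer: 841/9573 ≈ 0.087851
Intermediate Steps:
a(c) = (-3 + c**2)/(2*c) (a(c) = (c**2 - 3)/((2*c)) = (-3 + c**2)*(1/(2*c)) = (-3 + c**2)/(2*c))
x(H) = 8
D(K, V) = V**2 (D(K, V) = 0 + V**2 = V**2)
D(x(a((1 + 6)/(-4 + 5))), 29)/9573 = 29**2/9573 = 841*(1/9573) = 841/9573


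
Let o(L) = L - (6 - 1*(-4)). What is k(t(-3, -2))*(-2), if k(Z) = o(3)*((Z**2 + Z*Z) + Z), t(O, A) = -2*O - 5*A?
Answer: 7392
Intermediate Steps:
t(O, A) = -5*A - 2*O
o(L) = -10 + L (o(L) = L - (6 + 4) = L - 1*10 = L - 10 = -10 + L)
k(Z) = -14*Z**2 - 7*Z (k(Z) = (-10 + 3)*((Z**2 + Z*Z) + Z) = -7*((Z**2 + Z**2) + Z) = -7*(2*Z**2 + Z) = -7*(Z + 2*Z**2) = -14*Z**2 - 7*Z)
k(t(-3, -2))*(-2) = -7*(-5*(-2) - 2*(-3))*(1 + 2*(-5*(-2) - 2*(-3)))*(-2) = -7*(10 + 6)*(1 + 2*(10 + 6))*(-2) = -7*16*(1 + 2*16)*(-2) = -7*16*(1 + 32)*(-2) = -7*16*33*(-2) = -3696*(-2) = 7392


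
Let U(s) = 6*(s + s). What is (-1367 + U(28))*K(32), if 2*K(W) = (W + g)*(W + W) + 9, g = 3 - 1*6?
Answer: -1922815/2 ≈ -9.6141e+5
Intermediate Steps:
g = -3 (g = 3 - 6 = -3)
U(s) = 12*s (U(s) = 6*(2*s) = 12*s)
K(W) = 9/2 + W*(-3 + W) (K(W) = ((W - 3)*(W + W) + 9)/2 = ((-3 + W)*(2*W) + 9)/2 = (2*W*(-3 + W) + 9)/2 = (9 + 2*W*(-3 + W))/2 = 9/2 + W*(-3 + W))
(-1367 + U(28))*K(32) = (-1367 + 12*28)*(9/2 + 32² - 3*32) = (-1367 + 336)*(9/2 + 1024 - 96) = -1031*1865/2 = -1922815/2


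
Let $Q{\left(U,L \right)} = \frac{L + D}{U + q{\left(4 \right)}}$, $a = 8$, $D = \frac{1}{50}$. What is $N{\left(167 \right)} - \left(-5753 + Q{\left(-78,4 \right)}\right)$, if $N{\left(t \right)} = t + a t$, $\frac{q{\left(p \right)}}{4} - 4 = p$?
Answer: $\frac{16689001}{2300} \approx 7256.1$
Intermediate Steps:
$D = \frac{1}{50} \approx 0.02$
$q{\left(p \right)} = 16 + 4 p$
$Q{\left(U,L \right)} = \frac{\frac{1}{50} + L}{32 + U}$ ($Q{\left(U,L \right)} = \frac{L + \frac{1}{50}}{U + \left(16 + 4 \cdot 4\right)} = \frac{\frac{1}{50} + L}{U + \left(16 + 16\right)} = \frac{\frac{1}{50} + L}{U + 32} = \frac{\frac{1}{50} + L}{32 + U}$)
$N{\left(t \right)} = 9 t$ ($N{\left(t \right)} = t + 8 t = 9 t$)
$N{\left(167 \right)} - \left(-5753 + Q{\left(-78,4 \right)}\right) = 9 \cdot 167 + \left(5753 - \frac{\frac{1}{50} + 4}{32 - 78}\right) = 1503 + \left(5753 - \frac{1}{-46} \cdot \frac{201}{50}\right) = 1503 + \left(5753 - \left(- \frac{1}{46}\right) \frac{201}{50}\right) = 1503 + \left(5753 - - \frac{201}{2300}\right) = 1503 + \left(5753 + \frac{201}{2300}\right) = 1503 + \frac{13232101}{2300} = \frac{16689001}{2300}$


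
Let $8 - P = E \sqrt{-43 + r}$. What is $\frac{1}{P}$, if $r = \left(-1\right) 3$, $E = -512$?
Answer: $\frac{1}{1507336} - \frac{8 i \sqrt{46}}{188417} \approx 6.6342 \cdot 10^{-7} - 0.00028797 i$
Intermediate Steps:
$r = -3$
$P = 8 + 512 i \sqrt{46}$ ($P = 8 - - 512 \sqrt{-43 - 3} = 8 - - 512 \sqrt{-46} = 8 - - 512 i \sqrt{46} = 8 + 512 i \sqrt{46} \approx 8.0 + 3472.6 i$)
$\frac{1}{P} = \frac{1}{8 + 512 i \sqrt{46}}$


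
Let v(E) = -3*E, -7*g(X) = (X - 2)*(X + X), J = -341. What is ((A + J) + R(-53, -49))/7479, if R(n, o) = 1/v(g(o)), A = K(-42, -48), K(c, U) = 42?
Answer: -640457/16020018 ≈ -0.039979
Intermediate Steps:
A = 42
g(X) = -2*X*(-2 + X)/7 (g(X) = -(X - 2)*(X + X)/7 = -(-2 + X)*2*X/7 = -2*X*(-2 + X)/7)
R(n, o) = -7/(6*o*(2 - o)) (R(n, o) = 1/(-6*o*(2 - o)/7) = -7/(6*o*(2 - o)))
((A + J) + R(-53, -49))/7479 = ((42 - 341) + (7/6)/(-49*(-2 - 49)))/7479 = (-299 + (7/6)*(-1/49)/(-51))*(1/7479) = (-299 + (7/6)*(-1/49)*(-1/51))*(1/7479) = (-299 + 1/2142)*(1/7479) = -640457/2142*1/7479 = -640457/16020018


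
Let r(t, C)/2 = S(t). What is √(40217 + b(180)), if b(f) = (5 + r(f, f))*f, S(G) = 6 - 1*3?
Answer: √42197 ≈ 205.42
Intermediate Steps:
S(G) = 3 (S(G) = 6 - 3 = 3)
r(t, C) = 6 (r(t, C) = 2*3 = 6)
b(f) = 11*f (b(f) = (5 + 6)*f = 11*f)
√(40217 + b(180)) = √(40217 + 11*180) = √(40217 + 1980) = √42197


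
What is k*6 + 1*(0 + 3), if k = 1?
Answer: 9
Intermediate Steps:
k*6 + 1*(0 + 3) = 1*6 + 1*(0 + 3) = 6 + 1*3 = 6 + 3 = 9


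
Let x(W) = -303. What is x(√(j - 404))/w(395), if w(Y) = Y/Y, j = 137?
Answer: -303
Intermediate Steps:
w(Y) = 1
x(√(j - 404))/w(395) = -303/1 = -303*1 = -303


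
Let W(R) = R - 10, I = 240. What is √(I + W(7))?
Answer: √237 ≈ 15.395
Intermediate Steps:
W(R) = -10 + R
√(I + W(7)) = √(240 + (-10 + 7)) = √(240 - 3) = √237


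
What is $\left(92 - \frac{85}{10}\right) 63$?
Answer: $\frac{10521}{2} \approx 5260.5$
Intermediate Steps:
$\left(92 - \frac{85}{10}\right) 63 = \left(92 - \frac{17}{2}\right) 63 = \frac{167}{2} \cdot 63 = \frac{10521}{2}$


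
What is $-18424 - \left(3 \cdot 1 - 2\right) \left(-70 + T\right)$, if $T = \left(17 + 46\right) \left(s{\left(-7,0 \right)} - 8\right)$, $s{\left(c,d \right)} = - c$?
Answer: $-18291$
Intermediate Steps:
$T = -63$ ($T = \left(17 + 46\right) \left(\left(-1\right) \left(-7\right) - 8\right) = 63 \left(7 - 8\right) = 63 \left(-1\right) = -63$)
$-18424 - \left(3 \cdot 1 - 2\right) \left(-70 + T\right) = -18424 - \left(3 \cdot 1 - 2\right) \left(-70 - 63\right) = -18424 - \left(3 - 2\right) \left(-133\right) = -18424 - 1 \left(-133\right) = -18424 - -133 = -18424 + 133 = -18291$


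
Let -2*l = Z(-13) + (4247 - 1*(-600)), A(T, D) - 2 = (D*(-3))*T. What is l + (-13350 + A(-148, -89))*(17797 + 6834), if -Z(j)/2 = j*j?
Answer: -2604190877/2 ≈ -1.3021e+9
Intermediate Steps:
A(T, D) = 2 - 3*D*T (A(T, D) = 2 + (D*(-3))*T = 2 + (-3*D)*T = 2 - 3*D*T)
Z(j) = -2*j**2 (Z(j) = -2*j*j = -2*j**2)
l = -4509/2 (l = -(-2*(-13)**2 + (4247 - 1*(-600)))/2 = -(-2*169 + (4247 + 600))/2 = -(-338 + 4847)/2 = -1/2*4509 = -4509/2 ≈ -2254.5)
l + (-13350 + A(-148, -89))*(17797 + 6834) = -4509/2 + (-13350 + (2 - 3*(-89)*(-148)))*(17797 + 6834) = -4509/2 + (-13350 + (2 - 39516))*24631 = -4509/2 + (-13350 - 39514)*24631 = -4509/2 - 52864*24631 = -4509/2 - 1302093184 = -2604190877/2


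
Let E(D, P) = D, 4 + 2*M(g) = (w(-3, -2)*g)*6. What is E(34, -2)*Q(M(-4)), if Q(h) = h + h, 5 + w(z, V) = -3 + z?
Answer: 8840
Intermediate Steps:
w(z, V) = -8 + z (w(z, V) = -5 + (-3 + z) = -8 + z)
M(g) = -2 - 33*g (M(g) = -2 + (((-8 - 3)*g)*6)/2 = -2 + (-11*g*6)/2 = -2 + (-66*g)/2 = -2 - 33*g)
Q(h) = 2*h
E(34, -2)*Q(M(-4)) = 34*(2*(-2 - 33*(-4))) = 34*(2*(-2 + 132)) = 34*(2*130) = 34*260 = 8840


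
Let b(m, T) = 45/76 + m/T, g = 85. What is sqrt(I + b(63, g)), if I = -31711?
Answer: I*sqrt(330823781905)/3230 ≈ 178.07*I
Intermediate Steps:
b(m, T) = 45/76 + m/T (b(m, T) = 45*(1/76) + m/T = 45/76 + m/T)
sqrt(I + b(63, g)) = sqrt(-31711 + (45/76 + 63/85)) = sqrt(-31711 + 8613/6460) = sqrt(-204844447/6460) = I*sqrt(330823781905)/3230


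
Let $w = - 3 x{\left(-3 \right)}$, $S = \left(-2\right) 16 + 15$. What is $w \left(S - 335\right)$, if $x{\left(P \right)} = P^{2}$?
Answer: $9504$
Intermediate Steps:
$S = -17$ ($S = -32 + 15 = -17$)
$w = -27$ ($w = - 3 \left(-3\right)^{2} = \left(-3\right) 9 = -27$)
$w \left(S - 335\right) = - 27 \left(-17 - 335\right) = \left(-27\right) \left(-352\right) = 9504$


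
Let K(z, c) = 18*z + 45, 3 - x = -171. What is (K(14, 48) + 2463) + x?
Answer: 2934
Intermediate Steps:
x = 174 (x = 3 - 1*(-171) = 3 + 171 = 174)
K(z, c) = 45 + 18*z
(K(14, 48) + 2463) + x = ((45 + 18*14) + 2463) + 174 = ((45 + 252) + 2463) + 174 = (297 + 2463) + 174 = 2760 + 174 = 2934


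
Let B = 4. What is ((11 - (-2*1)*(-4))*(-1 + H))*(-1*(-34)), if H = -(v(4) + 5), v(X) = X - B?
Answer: -612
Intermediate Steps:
v(X) = -4 + X (v(X) = X - 1*4 = X - 4 = -4 + X)
H = -5 (H = -((-4 + 4) + 5) = -(0 + 5) = -1*5 = -5)
((11 - (-2*1)*(-4))*(-1 + H))*(-1*(-34)) = ((11 - (-2*1)*(-4))*(-1 - 5))*(-1*(-34)) = ((11 - (-2)*(-4))*(-6))*34 = ((11 - 1*8)*(-6))*34 = ((11 - 8)*(-6))*34 = (3*(-6))*34 = -18*34 = -612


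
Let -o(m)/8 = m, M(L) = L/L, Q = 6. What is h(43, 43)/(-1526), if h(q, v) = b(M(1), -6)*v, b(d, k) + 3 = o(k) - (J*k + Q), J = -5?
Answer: -387/1526 ≈ -0.25360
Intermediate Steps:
M(L) = 1
o(m) = -8*m
b(d, k) = -9 - 3*k (b(d, k) = -3 + (-8*k - (-5*k + 6)) = -3 + (-8*k - (6 - 5*k)) = -3 + (-8*k + (-6 + 5*k)) = -3 + (-6 - 3*k) = -9 - 3*k)
h(q, v) = 9*v (h(q, v) = (-9 - 3*(-6))*v = (-9 + 18)*v = 9*v)
h(43, 43)/(-1526) = (9*43)/(-1526) = 387*(-1/1526) = -387/1526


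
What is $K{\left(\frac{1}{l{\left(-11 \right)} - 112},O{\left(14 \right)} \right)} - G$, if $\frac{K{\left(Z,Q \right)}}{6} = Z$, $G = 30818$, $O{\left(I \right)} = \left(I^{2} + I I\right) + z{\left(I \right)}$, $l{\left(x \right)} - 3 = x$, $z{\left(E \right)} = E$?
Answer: $- \frac{616361}{20} \approx -30818.0$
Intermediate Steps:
$l{\left(x \right)} = 3 + x$
$O{\left(I \right)} = I + 2 I^{2}$ ($O{\left(I \right)} = \left(I^{2} + I I\right) + I = \left(I^{2} + I^{2}\right) + I = 2 I^{2} + I = I + 2 I^{2}$)
$K{\left(Z,Q \right)} = 6 Z$
$K{\left(\frac{1}{l{\left(-11 \right)} - 112},O{\left(14 \right)} \right)} - G = \frac{6}{\left(3 - 11\right) - 112} - 30818 = \frac{6}{-8 - 112} - 30818 = \frac{6}{-120} - 30818 = 6 \left(- \frac{1}{120}\right) - 30818 = - \frac{1}{20} - 30818 = - \frac{616361}{20}$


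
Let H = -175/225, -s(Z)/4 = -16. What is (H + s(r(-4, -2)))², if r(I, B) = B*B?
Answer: 323761/81 ≈ 3997.1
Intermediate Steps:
r(I, B) = B²
s(Z) = 64 (s(Z) = -4*(-16) = 64)
H = -7/9 (H = -175*1/225 = -7/9 ≈ -0.77778)
(H + s(r(-4, -2)))² = (-7/9 + 64)² = (569/9)² = 323761/81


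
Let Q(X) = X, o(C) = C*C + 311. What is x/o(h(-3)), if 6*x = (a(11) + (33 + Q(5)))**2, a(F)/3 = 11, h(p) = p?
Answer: 5041/1920 ≈ 2.6255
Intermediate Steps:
o(C) = 311 + C**2 (o(C) = C**2 + 311 = 311 + C**2)
a(F) = 33 (a(F) = 3*11 = 33)
x = 5041/6 (x = (33 + (33 + 5))**2/6 = (33 + 38)**2/6 = (1/6)*71**2 = (1/6)*5041 = 5041/6 ≈ 840.17)
x/o(h(-3)) = 5041/(6*(311 + (-3)**2)) = 5041/(6*(311 + 9)) = (5041/6)/320 = (5041/6)*(1/320) = 5041/1920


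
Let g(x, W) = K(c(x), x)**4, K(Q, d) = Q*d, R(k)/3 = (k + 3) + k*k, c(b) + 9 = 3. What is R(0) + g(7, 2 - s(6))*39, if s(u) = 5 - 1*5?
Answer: 121356153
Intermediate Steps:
c(b) = -6 (c(b) = -9 + 3 = -6)
R(k) = 9 + 3*k + 3*k**2 (R(k) = 3*((k + 3) + k*k) = 3*((3 + k) + k**2) = 3*(3 + k + k**2) = 9 + 3*k + 3*k**2)
s(u) = 0 (s(u) = 5 - 5 = 0)
g(x, W) = 1296*x**4 (g(x, W) = (-6*x)**4 = 1296*x**4)
R(0) + g(7, 2 - s(6))*39 = (9 + 3*0 + 3*0**2) + (1296*7**4)*39 = (9 + 0 + 3*0) + (1296*2401)*39 = (9 + 0 + 0) + 3111696*39 = 9 + 121356144 = 121356153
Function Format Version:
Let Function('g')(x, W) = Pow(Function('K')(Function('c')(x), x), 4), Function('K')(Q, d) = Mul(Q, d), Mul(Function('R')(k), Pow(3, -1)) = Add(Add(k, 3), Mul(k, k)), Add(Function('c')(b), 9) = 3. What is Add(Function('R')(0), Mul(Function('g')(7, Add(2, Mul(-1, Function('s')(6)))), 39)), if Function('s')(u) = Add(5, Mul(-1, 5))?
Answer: 121356153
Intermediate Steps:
Function('c')(b) = -6 (Function('c')(b) = Add(-9, 3) = -6)
Function('R')(k) = Add(9, Mul(3, k), Mul(3, Pow(k, 2))) (Function('R')(k) = Mul(3, Add(Add(k, 3), Mul(k, k))) = Mul(3, Add(Add(3, k), Pow(k, 2))) = Mul(3, Add(3, k, Pow(k, 2))) = Add(9, Mul(3, k), Mul(3, Pow(k, 2))))
Function('s')(u) = 0 (Function('s')(u) = Add(5, -5) = 0)
Function('g')(x, W) = Mul(1296, Pow(x, 4)) (Function('g')(x, W) = Pow(Mul(-6, x), 4) = Mul(1296, Pow(x, 4)))
Add(Function('R')(0), Mul(Function('g')(7, Add(2, Mul(-1, Function('s')(6)))), 39)) = Add(Add(9, Mul(3, 0), Mul(3, Pow(0, 2))), Mul(Mul(1296, Pow(7, 4)), 39)) = Add(Add(9, 0, Mul(3, 0)), Mul(Mul(1296, 2401), 39)) = Add(Add(9, 0, 0), Mul(3111696, 39)) = Add(9, 121356144) = 121356153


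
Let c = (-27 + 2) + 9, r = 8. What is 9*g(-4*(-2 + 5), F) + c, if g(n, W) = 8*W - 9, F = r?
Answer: 479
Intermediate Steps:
F = 8
g(n, W) = -9 + 8*W
c = -16 (c = -25 + 9 = -16)
9*g(-4*(-2 + 5), F) + c = 9*(-9 + 8*8) - 16 = 9*(-9 + 64) - 16 = 9*55 - 16 = 495 - 16 = 479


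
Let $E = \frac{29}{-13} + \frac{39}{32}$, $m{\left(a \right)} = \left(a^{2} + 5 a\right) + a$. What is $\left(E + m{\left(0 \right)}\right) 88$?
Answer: $- \frac{4631}{52} \approx -89.058$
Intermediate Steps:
$m{\left(a \right)} = a^{2} + 6 a$
$E = - \frac{421}{416}$ ($E = 29 \left(- \frac{1}{13}\right) + 39 \cdot \frac{1}{32} = - \frac{29}{13} + \frac{39}{32} = - \frac{421}{416} \approx -1.012$)
$\left(E + m{\left(0 \right)}\right) 88 = \left(- \frac{421}{416} + 0 \left(6 + 0\right)\right) 88 = \left(- \frac{421}{416} + 0 \cdot 6\right) 88 = \left(- \frac{421}{416} + 0\right) 88 = \left(- \frac{421}{416}\right) 88 = - \frac{4631}{52}$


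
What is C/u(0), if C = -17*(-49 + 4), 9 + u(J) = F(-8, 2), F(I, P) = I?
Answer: -45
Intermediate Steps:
u(J) = -17 (u(J) = -9 - 8 = -17)
C = 765 (C = -17*(-45) = 765)
C/u(0) = 765/(-17) = 765*(-1/17) = -45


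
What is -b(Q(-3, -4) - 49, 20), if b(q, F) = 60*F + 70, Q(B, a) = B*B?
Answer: -1270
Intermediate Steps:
Q(B, a) = B²
b(q, F) = 70 + 60*F
-b(Q(-3, -4) - 49, 20) = -(70 + 60*20) = -(70 + 1200) = -1*1270 = -1270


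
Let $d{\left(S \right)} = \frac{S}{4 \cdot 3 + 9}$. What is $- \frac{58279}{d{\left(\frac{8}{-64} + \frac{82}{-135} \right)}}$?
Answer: $\frac{188823960}{113} \approx 1.671 \cdot 10^{6}$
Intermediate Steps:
$d{\left(S \right)} = \frac{S}{21}$ ($d{\left(S \right)} = \frac{S}{12 + 9} = \frac{S}{21}$)
$- \frac{58279}{d{\left(\frac{8}{-64} + \frac{82}{-135} \right)}} = - \frac{58279}{\frac{1}{21} \left(\frac{8}{-64} + \frac{82}{-135}\right)} = - \frac{58279}{\frac{1}{21} \left(8 \left(- \frac{1}{64}\right) + 82 \left(- \frac{1}{135}\right)\right)} = - \frac{58279}{\frac{1}{21} \left(- \frac{1}{8} - \frac{82}{135}\right)} = - \frac{58279}{\frac{1}{21} \left(- \frac{791}{1080}\right)} = - \frac{58279}{- \frac{113}{3240}} = \left(-58279\right) \left(- \frac{3240}{113}\right) = \frac{188823960}{113}$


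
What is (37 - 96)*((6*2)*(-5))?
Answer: 3540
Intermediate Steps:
(37 - 96)*((6*2)*(-5)) = -708*(-5) = -59*(-60) = 3540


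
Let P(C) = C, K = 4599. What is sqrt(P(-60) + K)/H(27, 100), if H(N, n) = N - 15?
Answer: sqrt(4539)/12 ≈ 5.6143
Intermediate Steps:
H(N, n) = -15 + N
sqrt(P(-60) + K)/H(27, 100) = sqrt(-60 + 4599)/(-15 + 27) = sqrt(4539)/12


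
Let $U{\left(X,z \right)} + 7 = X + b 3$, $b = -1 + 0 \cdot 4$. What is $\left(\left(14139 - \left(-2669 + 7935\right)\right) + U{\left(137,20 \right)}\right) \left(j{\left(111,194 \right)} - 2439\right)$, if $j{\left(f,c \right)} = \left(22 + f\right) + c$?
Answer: $-19008000$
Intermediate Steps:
$b = -1$ ($b = -1 + 0 = -1$)
$j{\left(f,c \right)} = 22 + c + f$
$U{\left(X,z \right)} = -10 + X$ ($U{\left(X,z \right)} = -7 + \left(X - 3\right) = -7 + \left(-3 + X\right) = -10 + X$)
$\left(\left(14139 - \left(-2669 + 7935\right)\right) + U{\left(137,20 \right)}\right) \left(j{\left(111,194 \right)} - 2439\right) = \left(\left(14139 - \left(-2669 + 7935\right)\right) + \left(-10 + 137\right)\right) \left(\left(22 + 194 + 111\right) - 2439\right) = \left(\left(14139 - 5266\right) + 127\right) \left(327 - 2439\right) = \left(\left(14139 - 5266\right) + 127\right) \left(-2112\right) = \left(8873 + 127\right) \left(-2112\right) = 9000 \left(-2112\right) = -19008000$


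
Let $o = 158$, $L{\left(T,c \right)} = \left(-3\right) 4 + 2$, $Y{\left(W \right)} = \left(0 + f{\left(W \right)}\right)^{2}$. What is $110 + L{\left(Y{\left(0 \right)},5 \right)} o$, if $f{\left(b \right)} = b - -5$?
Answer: $-1470$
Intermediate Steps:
$f{\left(b \right)} = 5 + b$ ($f{\left(b \right)} = b + 5 = 5 + b$)
$Y{\left(W \right)} = \left(5 + W\right)^{2}$ ($Y{\left(W \right)} = \left(0 + \left(5 + W\right)\right)^{2} = \left(5 + W\right)^{2}$)
$L{\left(T,c \right)} = -10$ ($L{\left(T,c \right)} = -12 + 2 = -10$)
$110 + L{\left(Y{\left(0 \right)},5 \right)} o = 110 - 1580 = -1470$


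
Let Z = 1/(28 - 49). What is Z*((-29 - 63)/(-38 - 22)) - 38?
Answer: -11993/315 ≈ -38.073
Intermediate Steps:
Z = -1/21 (Z = 1/(-21) = -1/21 ≈ -0.047619)
Z*((-29 - 63)/(-38 - 22)) - 38 = -(-29 - 63)/(21*(-38 - 22)) - 38 = -(-92)/(21*(-60)) - 38 = -(-92)*(-1)/(21*60) - 38 = -1/21*23/15 - 38 = -23/315 - 38 = -11993/315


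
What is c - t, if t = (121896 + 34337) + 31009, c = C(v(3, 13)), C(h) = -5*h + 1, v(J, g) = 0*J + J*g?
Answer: -187436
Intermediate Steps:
v(J, g) = J*g (v(J, g) = 0 + J*g = J*g)
C(h) = 1 - 5*h
c = -194 (c = 1 - 15*13 = 1 - 5*39 = 1 - 195 = -194)
t = 187242 (t = 156233 + 31009 = 187242)
c - t = -194 - 1*187242 = -194 - 187242 = -187436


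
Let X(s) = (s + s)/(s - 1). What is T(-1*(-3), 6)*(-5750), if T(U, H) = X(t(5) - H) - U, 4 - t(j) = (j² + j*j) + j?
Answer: 172500/29 ≈ 5948.3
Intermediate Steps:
t(j) = 4 - j - 2*j² (t(j) = 4 - ((j² + j*j) + j) = 4 - ((j² + j²) + j) = 4 - (2*j² + j) = 4 - (j + 2*j²) = 4 + (-j - 2*j²) = 4 - j - 2*j²)
X(s) = 2*s/(-1 + s) (X(s) = (2*s)/(-1 + s) = 2*s/(-1 + s))
T(U, H) = -U + 2*(-51 - H)/(-52 - H) (T(U, H) = 2*((4 - 1*5 - 2*5²) - H)/(-1 + ((4 - 1*5 - 2*5²) - H)) - U = 2*((4 - 5 - 2*25) - H)/(-1 + ((4 - 5 - 2*25) - H)) - U = 2*((4 - 5 - 50) - H)/(-1 + ((4 - 5 - 50) - H)) - U = 2*(-51 - H)/(-1 + (-51 - H)) - U = 2*(-51 - H)/(-52 - H) - U = -U + 2*(-51 - H)/(-52 - H))
T(-1*(-3), 6)*(-5750) = ((102 + 2*6 - (-1*(-3))*(52 + 6))/(52 + 6))*(-5750) = ((102 + 12 - 1*3*58)/58)*(-5750) = ((102 + 12 - 174)/58)*(-5750) = ((1/58)*(-60))*(-5750) = -30/29*(-5750) = 172500/29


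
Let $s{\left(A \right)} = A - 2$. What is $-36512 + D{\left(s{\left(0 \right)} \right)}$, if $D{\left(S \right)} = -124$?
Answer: $-36636$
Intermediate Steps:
$s{\left(A \right)} = -2 + A$
$-36512 + D{\left(s{\left(0 \right)} \right)} = -36512 - 124 = -36636$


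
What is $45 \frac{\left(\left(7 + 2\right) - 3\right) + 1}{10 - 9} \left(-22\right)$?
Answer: $-6930$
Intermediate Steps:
$45 \frac{\left(\left(7 + 2\right) - 3\right) + 1}{10 - 9} \left(-22\right) = 45 \frac{\left(9 - 3\right) + 1}{1} \left(-22\right) = 45 \left(6 + 1\right) 1 \left(-22\right) = 45 \cdot 7 \cdot 1 \left(-22\right) = 45 \cdot 7 \left(-22\right) = 315 \left(-22\right) = -6930$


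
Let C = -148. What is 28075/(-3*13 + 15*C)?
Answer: -28075/2259 ≈ -12.428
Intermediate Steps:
28075/(-3*13 + 15*C) = 28075/(-3*13 + 15*(-148)) = 28075/(-39 - 2220) = 28075/(-2259) = 28075*(-1/2259) = -28075/2259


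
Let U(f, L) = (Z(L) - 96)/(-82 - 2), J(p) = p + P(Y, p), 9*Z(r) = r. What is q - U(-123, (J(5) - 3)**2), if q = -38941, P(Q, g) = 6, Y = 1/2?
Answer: -7360049/189 ≈ -38942.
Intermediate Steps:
Y = 1/2 ≈ 0.50000
Z(r) = r/9
J(p) = 6 + p (J(p) = p + 6 = 6 + p)
U(f, L) = 8/7 - L/756 (U(f, L) = (L/9 - 96)/(-82 - 2) = (-96 + L/9)/(-84) = (-96 + L/9)*(-1/84) = 8/7 - L/756)
q - U(-123, (J(5) - 3)**2) = -38941 - (8/7 - ((6 + 5) - 3)**2/756) = -38941 - (8/7 - (11 - 3)**2/756) = -38941 - (8/7 - 1/756*8**2) = -38941 - (8/7 - 1/756*64) = -38941 - (8/7 - 16/189) = -38941 - 1*200/189 = -38941 - 200/189 = -7360049/189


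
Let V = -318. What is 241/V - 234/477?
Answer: -397/318 ≈ -1.2484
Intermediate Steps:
241/V - 234/477 = 241/(-318) - 234/477 = 241*(-1/318) - 234*1/477 = -241/318 - 26/53 = -397/318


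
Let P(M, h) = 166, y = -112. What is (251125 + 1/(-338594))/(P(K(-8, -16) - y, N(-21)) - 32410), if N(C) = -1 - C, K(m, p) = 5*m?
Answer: -85029418249/10917624936 ≈ -7.7883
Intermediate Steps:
(251125 + 1/(-338594))/(P(K(-8, -16) - y, N(-21)) - 32410) = (251125 + 1/(-338594))/(166 - 32410) = (251125 - 1/338594)/(-32244) = (85029418249/338594)*(-1/32244) = -85029418249/10917624936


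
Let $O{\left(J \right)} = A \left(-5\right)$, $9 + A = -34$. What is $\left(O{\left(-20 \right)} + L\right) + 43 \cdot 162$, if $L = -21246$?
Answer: $-14065$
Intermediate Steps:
$A = -43$ ($A = -9 - 34 = -43$)
$O{\left(J \right)} = 215$ ($O{\left(J \right)} = \left(-43\right) \left(-5\right) = 215$)
$\left(O{\left(-20 \right)} + L\right) + 43 \cdot 162 = \left(215 - 21246\right) + 43 \cdot 162 = -21031 + 6966 = -14065$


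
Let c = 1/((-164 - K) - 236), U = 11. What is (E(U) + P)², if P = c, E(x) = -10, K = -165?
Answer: 5527201/55225 ≈ 100.09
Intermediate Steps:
c = -1/235 (c = 1/((-164 - 1*(-165)) - 236) = 1/((-164 + 165) - 236) = 1/(1 - 236) = 1/(-235) = -1/235 ≈ -0.0042553)
P = -1/235 ≈ -0.0042553
(E(U) + P)² = (-10 - 1/235)² = (-2351/235)² = 5527201/55225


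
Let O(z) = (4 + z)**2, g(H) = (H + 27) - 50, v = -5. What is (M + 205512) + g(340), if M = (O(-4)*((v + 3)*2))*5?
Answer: 205829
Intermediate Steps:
g(H) = -23 + H (g(H) = (27 + H) - 50 = -23 + H)
M = 0 (M = ((4 - 4)**2*((-5 + 3)*2))*5 = (0**2*(-2*2))*5 = (0*(-4))*5 = 0*5 = 0)
(M + 205512) + g(340) = (0 + 205512) + (-23 + 340) = 205512 + 317 = 205829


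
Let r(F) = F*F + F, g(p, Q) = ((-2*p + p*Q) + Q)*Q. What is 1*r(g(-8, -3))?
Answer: 12210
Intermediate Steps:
g(p, Q) = Q*(Q - 2*p + Q*p) (g(p, Q) = ((-2*p + Q*p) + Q)*Q = (Q - 2*p + Q*p)*Q = Q*(Q - 2*p + Q*p))
r(F) = F + F² (r(F) = F² + F = F + F²)
1*r(g(-8, -3)) = 1*((-3*(-3 - 2*(-8) - 3*(-8)))*(1 - 3*(-3 - 2*(-8) - 3*(-8)))) = 1*((-3*(-3 + 16 + 24))*(1 - 3*(-3 + 16 + 24))) = 1*((-3*37)*(1 - 3*37)) = 1*(-111*(1 - 111)) = 1*(-111*(-110)) = 1*12210 = 12210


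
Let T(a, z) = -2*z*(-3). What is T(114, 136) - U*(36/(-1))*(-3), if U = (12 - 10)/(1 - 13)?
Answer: 834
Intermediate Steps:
U = -⅙ (U = 2/(-12) = 2*(-1/12) = -⅙ ≈ -0.16667)
T(a, z) = 6*z
T(114, 136) - U*(36/(-1))*(-3) = 6*136 - (-6/(-1))*(-3) = 816 - (-6*(-1))*(-3) = 816 - (-⅙*(-36))*(-3) = 816 - 6*(-3) = 816 - 1*(-18) = 816 + 18 = 834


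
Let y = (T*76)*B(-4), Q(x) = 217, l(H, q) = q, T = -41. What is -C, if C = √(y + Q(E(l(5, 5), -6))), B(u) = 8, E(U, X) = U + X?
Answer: -I*√24711 ≈ -157.2*I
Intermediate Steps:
y = -24928 (y = -41*76*8 = -3116*8 = -24928)
C = I*√24711 (C = √(-24928 + 217) = √(-24711) = I*√24711 ≈ 157.2*I)
-C = -I*√24711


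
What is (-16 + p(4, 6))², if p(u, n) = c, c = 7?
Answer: 81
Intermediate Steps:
p(u, n) = 7
(-16 + p(4, 6))² = (-16 + 7)² = (-9)² = 81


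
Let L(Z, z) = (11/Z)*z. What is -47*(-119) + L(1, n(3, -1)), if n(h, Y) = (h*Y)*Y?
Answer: 5626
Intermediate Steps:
n(h, Y) = h*Y² (n(h, Y) = (Y*h)*Y = h*Y²)
L(Z, z) = 11*z/Z
-47*(-119) + L(1, n(3, -1)) = -47*(-119) + 11*(3*(-1)²)/1 = 5593 + 11*(3*1)*1 = 5593 + 11*3*1 = 5593 + 33 = 5626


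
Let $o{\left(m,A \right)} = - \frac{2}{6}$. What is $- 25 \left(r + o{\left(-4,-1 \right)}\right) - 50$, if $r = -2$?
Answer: $\frac{25}{3} \approx 8.3333$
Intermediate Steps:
$o{\left(m,A \right)} = - \frac{1}{3}$ ($o{\left(m,A \right)} = \left(-2\right) \frac{1}{6} = - \frac{1}{3}$)
$- 25 \left(r + o{\left(-4,-1 \right)}\right) - 50 = - 25 \left(-2 - \frac{1}{3}\right) - 50 = \left(-25\right) \left(- \frac{7}{3}\right) - 50 = \frac{175}{3} - 50 = \frac{25}{3}$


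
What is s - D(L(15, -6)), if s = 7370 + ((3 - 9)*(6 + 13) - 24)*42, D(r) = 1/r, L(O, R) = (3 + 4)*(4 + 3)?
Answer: 77125/49 ≈ 1574.0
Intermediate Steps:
L(O, R) = 49 (L(O, R) = 7*7 = 49)
s = 1574 (s = 7370 + (-6*19 - 24)*42 = 7370 + (-114 - 24)*42 = 7370 - 138*42 = 7370 - 5796 = 1574)
s - D(L(15, -6)) = 1574 - 1/49 = 77125/49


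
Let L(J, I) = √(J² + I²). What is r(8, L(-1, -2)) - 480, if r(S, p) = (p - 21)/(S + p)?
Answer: -28493/59 + 29*√5/59 ≈ -481.83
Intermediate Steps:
L(J, I) = √(I² + J²)
r(S, p) = (-21 + p)/(S + p)
r(8, L(-1, -2)) - 480 = (-21 + √((-2)² + (-1)²))/(8 + √((-2)² + (-1)²)) - 480 = (-21 + √(4 + 1))/(8 + √(4 + 1)) - 480 = (-21 + √5)/(8 + √5) - 480 = -480 + (-21 + √5)/(8 + √5)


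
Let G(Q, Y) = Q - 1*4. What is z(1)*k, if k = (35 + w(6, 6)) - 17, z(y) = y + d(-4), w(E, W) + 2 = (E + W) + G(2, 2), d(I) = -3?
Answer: -52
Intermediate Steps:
G(Q, Y) = -4 + Q (G(Q, Y) = Q - 4 = -4 + Q)
w(E, W) = -4 + E + W (w(E, W) = -2 + ((E + W) + (-4 + 2)) = -2 + ((E + W) - 2) = -2 + (-2 + E + W) = -4 + E + W)
z(y) = -3 + y (z(y) = y - 3 = -3 + y)
k = 26 (k = (35 + (-4 + 6 + 6)) - 17 = (35 + 8) - 17 = 43 - 17 = 26)
z(1)*k = (-3 + 1)*26 = -2*26 = -52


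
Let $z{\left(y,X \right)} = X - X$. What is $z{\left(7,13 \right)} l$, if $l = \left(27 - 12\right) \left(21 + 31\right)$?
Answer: $0$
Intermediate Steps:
$z{\left(y,X \right)} = 0$
$l = 780$ ($l = 15 \cdot 52 = 780$)
$z{\left(7,13 \right)} l = 0 \cdot 780 = 0$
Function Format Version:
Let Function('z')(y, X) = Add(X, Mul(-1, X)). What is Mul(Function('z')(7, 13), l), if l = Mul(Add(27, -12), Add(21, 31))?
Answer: 0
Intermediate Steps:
Function('z')(y, X) = 0
l = 780 (l = Mul(15, 52) = 780)
Mul(Function('z')(7, 13), l) = Mul(0, 780) = 0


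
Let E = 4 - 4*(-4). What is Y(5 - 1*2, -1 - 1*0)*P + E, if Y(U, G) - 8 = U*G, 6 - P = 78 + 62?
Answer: -650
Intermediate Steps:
E = 20 (E = 4 + 16 = 20)
P = -134 (P = 6 - (78 + 62) = 6 - 1*140 = 6 - 140 = -134)
Y(U, G) = 8 + G*U (Y(U, G) = 8 + U*G = 8 + G*U)
Y(5 - 1*2, -1 - 1*0)*P + E = (8 + (-1 - 1*0)*(5 - 1*2))*(-134) + 20 = (8 + (-1 + 0)*(5 - 2))*(-134) + 20 = (8 - 1*3)*(-134) + 20 = (8 - 3)*(-134) + 20 = 5*(-134) + 20 = -670 + 20 = -650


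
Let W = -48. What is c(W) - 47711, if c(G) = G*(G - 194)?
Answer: -36095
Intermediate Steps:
c(G) = G*(-194 + G)
c(W) - 47711 = -48*(-194 - 48) - 47711 = -48*(-242) - 47711 = 11616 - 47711 = -36095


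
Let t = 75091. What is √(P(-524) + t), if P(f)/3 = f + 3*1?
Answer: 2*√18382 ≈ 271.16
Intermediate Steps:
P(f) = 9 + 3*f (P(f) = 3*(f + 3*1) = 3*(f + 3) = 3*(3 + f) = 9 + 3*f)
√(P(-524) + t) = √((9 + 3*(-524)) + 75091) = √((9 - 1572) + 75091) = √(-1563 + 75091) = √73528 = 2*√18382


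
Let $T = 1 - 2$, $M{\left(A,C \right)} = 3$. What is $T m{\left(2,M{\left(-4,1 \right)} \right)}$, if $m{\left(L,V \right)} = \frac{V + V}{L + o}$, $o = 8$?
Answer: $- \frac{3}{5} \approx -0.6$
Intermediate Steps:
$T = -1$
$m{\left(L,V \right)} = \frac{2 V}{8 + L}$ ($m{\left(L,V \right)} = \frac{V + V}{L + 8} = \frac{2 V}{8 + L}$)
$T m{\left(2,M{\left(-4,1 \right)} \right)} = - \frac{2 \cdot 3}{8 + 2} = - \frac{2 \cdot 3}{10} = \left(-1\right) \frac{3}{5} = - \frac{3}{5}$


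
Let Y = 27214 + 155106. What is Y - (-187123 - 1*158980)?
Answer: 528423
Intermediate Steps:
Y = 182320
Y - (-187123 - 1*158980) = 182320 - (-187123 - 1*158980) = 182320 - (-187123 - 158980) = 182320 - 1*(-346103) = 182320 + 346103 = 528423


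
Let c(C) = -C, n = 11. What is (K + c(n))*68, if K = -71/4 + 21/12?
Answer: -1836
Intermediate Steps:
K = -16 (K = -71*1/4 + 21*(1/12) = -71/4 + 7/4 = -16)
(K + c(n))*68 = (-16 - 1*11)*68 = (-16 - 11)*68 = -27*68 = -1836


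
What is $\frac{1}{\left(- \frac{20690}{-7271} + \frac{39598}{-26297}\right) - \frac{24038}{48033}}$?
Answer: $\frac{9184173157071}{7708313899270} \approx 1.1915$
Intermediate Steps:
$\frac{1}{\left(- \frac{20690}{-7271} + \frac{39598}{-26297}\right) - \frac{24038}{48033}} = \frac{1}{\left(\left(-20690\right) \left(- \frac{1}{7271}\right) + 39598 \left(- \frac{1}{26297}\right)\right) - \frac{24038}{48033}} = \frac{1}{\left(\frac{20690}{7271} - \frac{39598}{26297}\right) - \frac{24038}{48033}} = \frac{1}{\frac{256167872}{191205487} - \frac{24038}{48033}} = \frac{1}{\frac{7708313899270}{9184173157071}} = \frac{9184173157071}{7708313899270}$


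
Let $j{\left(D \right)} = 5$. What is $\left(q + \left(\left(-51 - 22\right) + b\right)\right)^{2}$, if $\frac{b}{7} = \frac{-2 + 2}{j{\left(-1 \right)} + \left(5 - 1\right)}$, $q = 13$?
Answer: $3600$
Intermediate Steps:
$b = 0$ ($b = 7 \frac{-2 + 2}{5 + \left(5 - 1\right)} = 7 \frac{0}{5 + \left(5 - 1\right)} = 7 \frac{0}{5 + 4} = 7 \cdot \frac{0}{9} = 7 \cdot 0 \cdot \frac{1}{9} = 7 \cdot 0 = 0$)
$\left(q + \left(\left(-51 - 22\right) + b\right)\right)^{2} = \left(13 + \left(\left(-51 - 22\right) + 0\right)\right)^{2} = \left(13 + \left(-73 + 0\right)\right)^{2} = \left(13 - 73\right)^{2} = \left(-60\right)^{2} = 3600$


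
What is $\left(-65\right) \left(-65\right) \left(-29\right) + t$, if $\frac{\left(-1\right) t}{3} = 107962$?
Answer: $-446411$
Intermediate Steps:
$t = -323886$ ($t = \left(-3\right) 107962 = -323886$)
$\left(-65\right) \left(-65\right) \left(-29\right) + t = \left(-65\right) \left(-65\right) \left(-29\right) - 323886 = 4225 \left(-29\right) - 323886 = -122525 - 323886 = -446411$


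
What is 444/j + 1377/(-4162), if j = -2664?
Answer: -3106/6243 ≈ -0.49752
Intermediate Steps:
444/j + 1377/(-4162) = 444/(-2664) + 1377/(-4162) = 444*(-1/2664) + 1377*(-1/4162) = -⅙ - 1377/4162 = -3106/6243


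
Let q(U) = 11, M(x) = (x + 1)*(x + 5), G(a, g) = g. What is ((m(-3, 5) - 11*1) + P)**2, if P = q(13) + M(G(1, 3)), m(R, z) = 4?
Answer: 1296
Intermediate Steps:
M(x) = (1 + x)*(5 + x)
P = 43 (P = 11 + (5 + 3**2 + 6*3) = 11 + (5 + 9 + 18) = 11 + 32 = 43)
((m(-3, 5) - 11*1) + P)**2 = ((4 - 11*1) + 43)**2 = ((4 - 11) + 43)**2 = (-7 + 43)**2 = 36**2 = 1296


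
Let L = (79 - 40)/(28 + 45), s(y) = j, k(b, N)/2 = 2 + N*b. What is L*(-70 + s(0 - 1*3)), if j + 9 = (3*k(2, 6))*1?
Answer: 195/73 ≈ 2.6712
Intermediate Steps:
k(b, N) = 4 + 2*N*b (k(b, N) = 2*(2 + N*b) = 4 + 2*N*b)
j = 75 (j = -9 + (3*(4 + 2*6*2))*1 = -9 + (3*(4 + 24))*1 = -9 + (3*28)*1 = -9 + 84*1 = -9 + 84 = 75)
s(y) = 75
L = 39/73 ≈ 0.53425
L*(-70 + s(0 - 1*3)) = 39*(-70 + 75)/73 = (39/73)*5 = 195/73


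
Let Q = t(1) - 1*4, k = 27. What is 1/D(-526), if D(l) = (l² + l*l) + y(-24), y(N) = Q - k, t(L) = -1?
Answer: 1/553320 ≈ 1.8073e-6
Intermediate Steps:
Q = -5 (Q = -1 - 1*4 = -1 - 4 = -5)
y(N) = -32 (y(N) = -5 - 1*27 = -5 - 27 = -32)
D(l) = -32 + 2*l² (D(l) = (l² + l*l) - 32 = (l² + l²) - 32 = 2*l² - 32 = -32 + 2*l²)
1/D(-526) = 1/(-32 + 2*(-526)²) = 1/(-32 + 2*276676) = 1/(-32 + 553352) = 1/553320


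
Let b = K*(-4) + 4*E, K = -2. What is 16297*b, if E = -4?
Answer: -130376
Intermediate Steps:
b = -8 (b = -2*(-4) + 4*(-4) = 8 - 16 = -8)
16297*b = 16297*(-8) = -130376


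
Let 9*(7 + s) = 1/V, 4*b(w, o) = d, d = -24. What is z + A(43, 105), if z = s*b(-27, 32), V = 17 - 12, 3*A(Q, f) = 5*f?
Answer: 3253/15 ≈ 216.87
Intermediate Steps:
A(Q, f) = 5*f/3 (A(Q, f) = (5*f)/3 = 5*f/3)
b(w, o) = -6 (b(w, o) = (1/4)*(-24) = -6)
V = 5
s = -314/45 (s = -7 + (1/9)/5 = -7 + (1/9)*(1/5) = -7 + 1/45 = -314/45 ≈ -6.9778)
z = 628/15 (z = -314/45*(-6) = 628/15 ≈ 41.867)
z + A(43, 105) = 628/15 + (5/3)*105 = 628/15 + 175 = 3253/15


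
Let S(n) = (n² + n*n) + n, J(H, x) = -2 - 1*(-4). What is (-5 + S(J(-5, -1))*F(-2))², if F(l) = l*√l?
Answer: -775 + 200*I*√2 ≈ -775.0 + 282.84*I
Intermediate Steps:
J(H, x) = 2 (J(H, x) = -2 + 4 = 2)
S(n) = n + 2*n² (S(n) = (n² + n²) + n = 2*n² + n = n + 2*n²)
F(l) = l^(3/2)
(-5 + S(J(-5, -1))*F(-2))² = (-5 + (2*(1 + 2*2))*(-2)^(3/2))² = (-5 + (2*(1 + 4))*(-2*I*√2))² = (-5 + (2*5)*(-2*I*√2))² = (-5 + 10*(-2*I*√2))² = (-5 - 20*I*√2)²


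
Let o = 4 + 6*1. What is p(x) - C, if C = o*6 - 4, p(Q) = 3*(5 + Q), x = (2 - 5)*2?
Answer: -59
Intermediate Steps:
o = 10 (o = 4 + 6 = 10)
x = -6 (x = -3*2 = -6)
p(Q) = 15 + 3*Q
C = 56 (C = 10*6 - 4 = 60 - 4 = 56)
p(x) - C = (15 + 3*(-6)) - 1*56 = (15 - 18) - 56 = -3 - 56 = -59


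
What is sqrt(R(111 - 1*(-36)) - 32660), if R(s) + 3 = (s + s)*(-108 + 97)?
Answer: I*sqrt(35897) ≈ 189.47*I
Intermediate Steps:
R(s) = -3 - 22*s (R(s) = -3 + (s + s)*(-108 + 97) = -3 + (2*s)*(-11) = -3 - 22*s)
sqrt(R(111 - 1*(-36)) - 32660) = sqrt((-3 - 22*(111 - 1*(-36))) - 32660) = sqrt((-3 - 22*(111 + 36)) - 32660) = sqrt((-3 - 22*147) - 32660) = sqrt((-3 - 3234) - 32660) = sqrt(-3237 - 32660) = sqrt(-35897) = I*sqrt(35897)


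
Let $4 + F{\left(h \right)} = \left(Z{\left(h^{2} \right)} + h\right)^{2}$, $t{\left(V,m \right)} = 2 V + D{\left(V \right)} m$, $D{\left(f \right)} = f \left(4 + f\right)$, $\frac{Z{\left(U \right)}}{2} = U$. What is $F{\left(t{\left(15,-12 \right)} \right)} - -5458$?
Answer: $528117628261554$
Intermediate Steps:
$Z{\left(U \right)} = 2 U$
$t{\left(V,m \right)} = 2 V + V m \left(4 + V\right)$ ($t{\left(V,m \right)} = 2 V + V \left(4 + V\right) m = 2 V + V m \left(4 + V\right)$)
$F{\left(h \right)} = -4 + \left(h + 2 h^{2}\right)^{2}$ ($F{\left(h \right)} = -4 + \left(2 h^{2} + h\right)^{2} = -4 + \left(h + 2 h^{2}\right)^{2}$)
$F{\left(t{\left(15,-12 \right)} \right)} - -5458 = \left(-4 + \left(15 \left(2 - 12 \left(4 + 15\right)\right)\right)^{2} \left(1 + 2 \cdot 15 \left(2 - 12 \left(4 + 15\right)\right)\right)^{2}\right) - -5458 = \left(-4 + \left(15 \left(2 - 228\right)\right)^{2} \left(1 + 2 \cdot 15 \left(2 - 228\right)\right)^{2}\right) + 5458 = \left(-4 + \left(15 \left(-226\right)\right)^{2} \left(1 + 2 \cdot 15 \left(-226\right)\right)^{2}\right) + 5458 = \left(-4 + \left(-3390\right)^{2} \left(1 + 2 \left(-3390\right)\right)^{2}\right) + 5458 = \left(-4 + 11492100 \left(1 - 6780\right)^{2}\right) + 5458 = \left(-4 + 11492100 \left(-6779\right)^{2}\right) + 5458 = \left(-4 + 11492100 \cdot 45954841\right) + 5458 = \left(-4 + 528117628256100\right) + 5458 = 528117628256096 + 5458 = 528117628261554$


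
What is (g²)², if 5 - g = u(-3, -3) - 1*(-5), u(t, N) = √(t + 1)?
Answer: 4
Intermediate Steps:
u(t, N) = √(1 + t)
g = -I*√2 (g = 5 - (√(1 - 3) - 1*(-5)) = 5 - (√(-2) + 5) = 5 - (I*√2 + 5) = 5 - (5 + I*√2) = 5 + (-5 - I*√2) = -I*√2 ≈ -1.4142*I)
(g²)² = ((-I*√2)²)² = (-2)² = 4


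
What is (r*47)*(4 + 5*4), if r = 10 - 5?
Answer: 5640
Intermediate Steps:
r = 5
(r*47)*(4 + 5*4) = (5*47)*(4 + 5*4) = 235*(4 + 20) = 235*24 = 5640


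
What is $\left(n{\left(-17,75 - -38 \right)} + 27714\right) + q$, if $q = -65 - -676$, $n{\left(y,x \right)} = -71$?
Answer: $28254$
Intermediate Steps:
$q = 611$ ($q = -65 + 676 = 611$)
$\left(n{\left(-17,75 - -38 \right)} + 27714\right) + q = \left(-71 + 27714\right) + 611 = 27643 + 611 = 28254$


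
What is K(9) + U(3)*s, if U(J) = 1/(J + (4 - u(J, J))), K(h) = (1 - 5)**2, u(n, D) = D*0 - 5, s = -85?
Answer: 107/12 ≈ 8.9167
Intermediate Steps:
u(n, D) = -5 (u(n, D) = 0 - 5 = -5)
K(h) = 16 (K(h) = (-4)**2 = 16)
U(J) = 1/(9 + J) (U(J) = 1/(J + (4 - 1*(-5))) = 1/(J + (4 + 5)) = 1/(J + 9) = 1/(9 + J))
K(9) + U(3)*s = 16 - 85/(9 + 3) = 16 - 85/12 = 107/12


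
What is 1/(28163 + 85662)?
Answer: 1/113825 ≈ 8.7854e-6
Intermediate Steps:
1/(28163 + 85662) = 1/113825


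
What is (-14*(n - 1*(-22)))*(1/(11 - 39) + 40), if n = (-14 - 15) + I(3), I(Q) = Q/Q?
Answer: 3357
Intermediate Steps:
I(Q) = 1
n = -28 (n = (-14 - 15) + 1 = -29 + 1 = -28)
(-14*(n - 1*(-22)))*(1/(11 - 39) + 40) = (-14*(-28 - 1*(-22)))*(1/(11 - 39) + 40) = (-14*(-28 + 22))*(1/(-28) + 40) = (-14*(-6))*(-1/28 + 40) = 84*(1119/28) = 3357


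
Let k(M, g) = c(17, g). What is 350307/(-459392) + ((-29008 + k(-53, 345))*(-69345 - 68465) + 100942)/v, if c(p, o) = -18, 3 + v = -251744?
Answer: -1837736123863113/115650557824 ≈ -15890.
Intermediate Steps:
v = -251747 (v = -3 - 251744 = -251747)
k(M, g) = -18
350307/(-459392) + ((-29008 + k(-53, 345))*(-69345 - 68465) + 100942)/v = 350307/(-459392) + ((-29008 - 18)*(-69345 - 68465) + 100942)/(-251747) = 350307*(-1/459392) + (-29026*(-137810) + 100942)*(-1/251747) = -350307/459392 + (4000073060 + 100942)*(-1/251747) = -350307/459392 + 4000174002*(-1/251747) = -350307/459392 - 4000174002/251747 = -1837736123863113/115650557824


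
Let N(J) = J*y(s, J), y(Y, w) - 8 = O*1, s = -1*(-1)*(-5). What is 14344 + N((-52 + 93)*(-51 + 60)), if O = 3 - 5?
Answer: 16558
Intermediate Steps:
O = -2
s = -5 (s = 1*(-5) = -5)
y(Y, w) = 6 (y(Y, w) = 8 - 2*1 = 8 - 2 = 6)
N(J) = 6*J (N(J) = J*6 = 6*J)
14344 + N((-52 + 93)*(-51 + 60)) = 14344 + 6*((-52 + 93)*(-51 + 60)) = 14344 + 6*(41*9) = 14344 + 6*369 = 14344 + 2214 = 16558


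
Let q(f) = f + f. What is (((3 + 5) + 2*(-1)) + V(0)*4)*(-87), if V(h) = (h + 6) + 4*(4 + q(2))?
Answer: -13746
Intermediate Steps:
q(f) = 2*f
V(h) = 38 + h (V(h) = (h + 6) + 4*(4 + 2*2) = (6 + h) + 4*(4 + 4) = (6 + h) + 4*8 = (6 + h) + 32 = 38 + h)
(((3 + 5) + 2*(-1)) + V(0)*4)*(-87) = (((3 + 5) + 2*(-1)) + (38 + 0)*4)*(-87) = ((8 - 2) + 38*4)*(-87) = (6 + 152)*(-87) = 158*(-87) = -13746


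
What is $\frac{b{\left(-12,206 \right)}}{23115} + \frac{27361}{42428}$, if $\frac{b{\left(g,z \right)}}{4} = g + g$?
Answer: $\frac{209458809}{326907740} \approx 0.64073$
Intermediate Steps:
$b{\left(g,z \right)} = 8 g$ ($b{\left(g,z \right)} = 4 \left(g + g\right) = 4 \cdot 2 g = 8 g$)
$\frac{b{\left(-12,206 \right)}}{23115} + \frac{27361}{42428} = \frac{8 \left(-12\right)}{23115} + \frac{27361}{42428} = \left(-96\right) \frac{1}{23115} + 27361 \cdot \frac{1}{42428} = - \frac{32}{7705} + \frac{27361}{42428} = \frac{209458809}{326907740}$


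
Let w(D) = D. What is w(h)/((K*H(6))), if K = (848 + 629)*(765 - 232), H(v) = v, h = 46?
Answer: 23/2361723 ≈ 9.7387e-6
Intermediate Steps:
K = 787241 (K = 1477*533 = 787241)
w(h)/((K*H(6))) = 46/((787241*6)) = 46/4723446 = 46*(1/4723446) = 23/2361723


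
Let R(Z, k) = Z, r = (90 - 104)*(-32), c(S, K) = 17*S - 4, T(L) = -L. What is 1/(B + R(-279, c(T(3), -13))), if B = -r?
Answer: -1/727 ≈ -0.0013755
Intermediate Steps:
c(S, K) = -4 + 17*S
r = 448 (r = -14*(-32) = 448)
B = -448 (B = -1*448 = -448)
1/(B + R(-279, c(T(3), -13))) = 1/(-448 - 279) = 1/(-727) = -1/727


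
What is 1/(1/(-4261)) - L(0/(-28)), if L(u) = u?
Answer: -4261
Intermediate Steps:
1/(1/(-4261)) - L(0/(-28)) = 1/(1/(-4261)) - 0/(-28) = 1/(-1/4261) - 0*(-1)/28 = -4261 - 1*0 = -4261 + 0 = -4261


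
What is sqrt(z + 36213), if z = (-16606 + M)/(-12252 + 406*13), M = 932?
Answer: 2*sqrt(110086828654)/3487 ≈ 190.30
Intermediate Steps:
z = 7837/3487 (z = (-16606 + 932)/(-12252 + 406*13) = -15674/(-12252 + 5278) = -15674/(-6974) = -15674*(-1/6974) = 7837/3487 ≈ 2.2475)
sqrt(z + 36213) = sqrt(7837/3487 + 36213) = sqrt(126282568/3487) = 2*sqrt(110086828654)/3487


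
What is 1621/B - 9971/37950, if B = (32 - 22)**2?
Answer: 1210397/75900 ≈ 15.947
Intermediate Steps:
B = 100 (B = 10**2 = 100)
1621/B - 9971/37950 = 1621/100 - 9971/37950 = 1210397/75900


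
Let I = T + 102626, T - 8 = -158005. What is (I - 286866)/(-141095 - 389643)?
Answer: 342237/530738 ≈ 0.64483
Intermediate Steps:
T = -157997 (T = 8 - 158005 = -157997)
I = -55371 (I = -157997 + 102626 = -55371)
(I - 286866)/(-141095 - 389643) = (-55371 - 286866)/(-141095 - 389643) = -342237/(-530738) = -342237*(-1/530738) = 342237/530738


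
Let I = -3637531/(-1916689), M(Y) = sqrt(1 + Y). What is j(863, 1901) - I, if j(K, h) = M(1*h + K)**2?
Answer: 5296007554/1916689 ≈ 2763.1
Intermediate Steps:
j(K, h) = 1 + K + h (j(K, h) = (sqrt(1 + (1*h + K)))**2 = (sqrt(1 + (h + K)))**2 = (sqrt(1 + (K + h)))**2 = (sqrt(1 + K + h))**2 = 1 + K + h)
I = 3637531/1916689 (I = -3637531*(-1/1916689) = 3637531/1916689 ≈ 1.8978)
j(863, 1901) - I = (1 + 863 + 1901) - 1*3637531/1916689 = 2765 - 3637531/1916689 = 5296007554/1916689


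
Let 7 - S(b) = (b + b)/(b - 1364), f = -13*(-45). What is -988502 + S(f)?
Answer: -770036435/779 ≈ -9.8849e+5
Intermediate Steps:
f = 585
S(b) = 7 - 2*b/(-1364 + b) (S(b) = 7 - (b + b)/(b - 1364) = 7 - 2*b/(-1364 + b))
-988502 + S(f) = -988502 + (-9548 + 5*585)/(-1364 + 585) = -988502 + (-9548 + 2925)/(-779) = -988502 - 1/779*(-6623) = -988502 + 6623/779 = -770036435/779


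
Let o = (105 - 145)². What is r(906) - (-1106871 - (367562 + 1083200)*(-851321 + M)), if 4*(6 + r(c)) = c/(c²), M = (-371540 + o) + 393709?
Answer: -4350901513238615/3624 ≈ -1.2006e+12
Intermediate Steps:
o = 1600 (o = (-40)² = 1600)
M = 23769 (M = (-371540 + 1600) + 393709 = -369940 + 393709 = 23769)
r(c) = -6 + 1/(4*c) (r(c) = -6 + (c/(c²))/4 = -6 + (c/c²)/4 = -6 + 1/(4*c))
r(906) - (-1106871 - (367562 + 1083200)*(-851321 + M)) = (-6 + (¼)/906) - (-1106871 - (367562 + 1083200)*(-851321 + 23769)) = (-6 + (¼)*(1/906)) - (-1106871 - 1450762*(-827552)) = (-6 + 1/3624) - (-1106871 - 1*(-1200580994624)) = -21743/3624 - (-1106871 + 1200580994624) = -21743/3624 - 1*1200579887753 = -21743/3624 - 1200579887753 = -4350901513238615/3624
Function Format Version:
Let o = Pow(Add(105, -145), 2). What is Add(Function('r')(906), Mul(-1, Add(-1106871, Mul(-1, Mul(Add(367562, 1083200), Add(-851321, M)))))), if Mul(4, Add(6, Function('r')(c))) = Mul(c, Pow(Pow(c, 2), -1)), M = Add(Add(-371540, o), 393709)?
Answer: Rational(-4350901513238615, 3624) ≈ -1.2006e+12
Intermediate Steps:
o = 1600 (o = Pow(-40, 2) = 1600)
M = 23769 (M = Add(Add(-371540, 1600), 393709) = Add(-369940, 393709) = 23769)
Function('r')(c) = Add(-6, Mul(Rational(1, 4), Pow(c, -1))) (Function('r')(c) = Add(-6, Mul(Rational(1, 4), Mul(c, Pow(Pow(c, 2), -1)))) = Add(-6, Mul(Rational(1, 4), Mul(c, Pow(c, -2)))) = Add(-6, Mul(Rational(1, 4), Pow(c, -1))))
Add(Function('r')(906), Mul(-1, Add(-1106871, Mul(-1, Mul(Add(367562, 1083200), Add(-851321, M)))))) = Add(Add(-6, Mul(Rational(1, 4), Pow(906, -1))), Mul(-1, Add(-1106871, Mul(-1, Mul(Add(367562, 1083200), Add(-851321, 23769)))))) = Add(Add(-6, Mul(Rational(1, 4), Rational(1, 906))), Mul(-1, Add(-1106871, Mul(-1, Mul(1450762, -827552))))) = Add(Add(-6, Rational(1, 3624)), Mul(-1, Add(-1106871, Mul(-1, -1200580994624)))) = Add(Rational(-21743, 3624), Mul(-1, Add(-1106871, 1200580994624))) = Add(Rational(-21743, 3624), Mul(-1, 1200579887753)) = Add(Rational(-21743, 3624), -1200579887753) = Rational(-4350901513238615, 3624)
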